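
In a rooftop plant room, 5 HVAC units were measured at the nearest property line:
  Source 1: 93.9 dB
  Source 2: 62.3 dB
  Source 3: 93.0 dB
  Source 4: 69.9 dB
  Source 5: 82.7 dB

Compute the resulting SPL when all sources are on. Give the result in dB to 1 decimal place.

Converting to relative power and adding: 10^(93.9/10) + 10^(62.3/10) + 10^(93.0/10) + 10^(69.9/10) + 10^(82.7/10) = 4.648e+09.
Combined level = 10 log₁₀(4.648e+09) = 96.7 dB.

96.7 dB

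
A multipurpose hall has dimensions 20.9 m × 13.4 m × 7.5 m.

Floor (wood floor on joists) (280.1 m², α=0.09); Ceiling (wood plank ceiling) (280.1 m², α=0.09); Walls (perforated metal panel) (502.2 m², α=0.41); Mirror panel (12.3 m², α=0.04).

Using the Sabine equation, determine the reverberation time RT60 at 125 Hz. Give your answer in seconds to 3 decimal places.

1.317 s

Total absorption A = 280.1·0.09 + 280.1·0.09 + 502.2·0.41 + 12.3·0.04
  = 25.209 + 25.209 + 205.902 + 0.492 = 256.812 m² sabins.
Room volume: 2100.45 m³.
Sabine: RT60 = 0.161 × 2100.45 / 256.812 = 1.317 s.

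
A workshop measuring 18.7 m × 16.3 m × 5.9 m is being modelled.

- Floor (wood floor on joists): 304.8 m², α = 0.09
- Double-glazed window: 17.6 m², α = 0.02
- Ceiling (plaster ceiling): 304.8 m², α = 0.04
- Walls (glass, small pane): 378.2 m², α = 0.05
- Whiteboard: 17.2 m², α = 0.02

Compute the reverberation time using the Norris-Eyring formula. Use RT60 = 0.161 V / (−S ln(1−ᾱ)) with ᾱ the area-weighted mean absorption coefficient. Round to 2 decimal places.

Total surface area S = 304.8 + 17.6 + 304.8 + 378.2 + 17.2 = 1022.6 m².
Absorption A = 304.8·0.09 + 17.6·0.02 + 304.8·0.04 + 378.2·0.05 + 17.2·0.02 = 59.230 sabins.
ᾱ = 59.230 / 1022.6 = 0.0579.
−S·ln(1−ᾱ) = −1022.6 × ln(1 − 0.0579) = 60.992.
V = 18.7 × 16.3 × 5.9 = 1798.379 m³.
RT60 = 0.161 × 1798.379 / 60.992 = 4.75 s.

4.75 s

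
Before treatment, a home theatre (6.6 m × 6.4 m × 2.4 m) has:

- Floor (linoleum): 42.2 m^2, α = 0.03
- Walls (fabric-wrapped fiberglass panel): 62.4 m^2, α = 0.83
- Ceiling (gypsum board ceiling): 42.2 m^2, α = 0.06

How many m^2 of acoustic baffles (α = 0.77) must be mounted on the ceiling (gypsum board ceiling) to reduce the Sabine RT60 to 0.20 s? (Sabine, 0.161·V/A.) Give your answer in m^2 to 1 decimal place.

Total absorption A₁ = 42.2×0.03 + 62.4×0.83 + 42.2×0.06
  = 1.266 + 51.792 + 2.532 = 55.590 m^2 sabins.
Required A₂ = 0.161·101.376/0.20 = 81.608 sabins.
ΔA needed = 81.608 − 55.590 = 26.018 sabins.
Net gain per m^2: Δα = 0.77 − 0.06 = 0.71.
Panel area = 26.018 / 0.71 = 36.6 m^2.

36.6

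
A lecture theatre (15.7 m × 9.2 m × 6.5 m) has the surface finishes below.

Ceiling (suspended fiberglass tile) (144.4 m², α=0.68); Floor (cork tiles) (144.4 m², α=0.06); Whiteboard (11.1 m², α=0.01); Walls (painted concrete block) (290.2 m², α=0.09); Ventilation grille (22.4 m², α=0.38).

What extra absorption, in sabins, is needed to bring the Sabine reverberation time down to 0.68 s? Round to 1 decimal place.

80.7 sabins

A₁ = Σ Sᵢαᵢ = 144.4·0.68 + 144.4·0.06 + 11.1·0.01 + 290.2·0.09 + 22.4·0.38 = 141.597 sabins.
For T = 0.68 s, need A₂ = 0.161·V/T = 0.161·938.86/0.68 = 222.289 sabins.
ΔA = A₂ − A₁ = 222.289 − 141.597 = 80.7 sabins.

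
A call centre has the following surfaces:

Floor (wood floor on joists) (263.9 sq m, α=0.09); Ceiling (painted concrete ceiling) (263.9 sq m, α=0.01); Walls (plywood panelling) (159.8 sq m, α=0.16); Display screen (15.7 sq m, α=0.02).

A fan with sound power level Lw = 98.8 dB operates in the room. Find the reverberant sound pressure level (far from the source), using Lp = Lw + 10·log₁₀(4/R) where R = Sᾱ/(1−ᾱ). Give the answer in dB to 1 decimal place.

87.3 dB

Σ(Sᵢαᵢ) = 263.9·0.09 + 263.9·0.01 + 159.8·0.16 + 15.7·0.02 = 52.272; total area S = 703.3 sq m.
ᾱ = 52.272/703.3 = 0.0743; R = Sᾱ/(1−ᾱ) = 52.272/(1−0.0743) = 56.468 sq m.
Lp = Lw + 10 log₁₀(4/R) = 98.8 -11.50 = 87.3 dB.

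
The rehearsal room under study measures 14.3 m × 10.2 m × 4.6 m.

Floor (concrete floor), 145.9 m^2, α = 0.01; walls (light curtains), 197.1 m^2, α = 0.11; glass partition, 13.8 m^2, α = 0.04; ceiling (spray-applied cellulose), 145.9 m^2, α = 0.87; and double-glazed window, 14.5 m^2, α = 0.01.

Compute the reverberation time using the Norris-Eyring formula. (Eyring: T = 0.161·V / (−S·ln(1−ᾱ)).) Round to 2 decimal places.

S = Σ Sᵢ = 517.2 m^2.
Σ(Sᵢαᵢ) = 145.9×0.01 + 197.1×0.11 + 13.8×0.04 + 145.9×0.87 + 14.5×0.01 = 150.770.
Mean coefficient ᾱ = A/S = 0.2915.
Eyring denominator: −S ln(1−ᾱ) = 178.230.
V = 14.3 × 10.2 × 4.6 = 670.956 m³.
T = 0.161·V/[−S·ln(1−ᾱ)] = 0.161·670.956/178.230 = 0.61 s.

0.61 seconds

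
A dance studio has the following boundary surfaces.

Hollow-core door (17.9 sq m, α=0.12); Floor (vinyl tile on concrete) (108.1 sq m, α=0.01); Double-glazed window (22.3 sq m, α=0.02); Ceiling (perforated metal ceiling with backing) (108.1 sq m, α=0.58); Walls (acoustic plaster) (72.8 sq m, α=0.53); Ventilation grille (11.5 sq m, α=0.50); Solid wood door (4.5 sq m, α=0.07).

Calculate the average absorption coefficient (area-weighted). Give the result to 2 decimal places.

0.32

S = Σ Sᵢ = 17.9 + 108.1 + 22.3 + 108.1 + 72.8 + 11.5 + 4.5 = 345.2 sq m.
Σ(Sᵢαᵢ) = 17.9·0.12 + 108.1·0.01 + 22.3·0.02 + 108.1·0.58 + 72.8·0.53 + 11.5·0.50 + 4.5·0.07 = 111.022.
ᾱ = 111.022 / 345.2 = 0.32.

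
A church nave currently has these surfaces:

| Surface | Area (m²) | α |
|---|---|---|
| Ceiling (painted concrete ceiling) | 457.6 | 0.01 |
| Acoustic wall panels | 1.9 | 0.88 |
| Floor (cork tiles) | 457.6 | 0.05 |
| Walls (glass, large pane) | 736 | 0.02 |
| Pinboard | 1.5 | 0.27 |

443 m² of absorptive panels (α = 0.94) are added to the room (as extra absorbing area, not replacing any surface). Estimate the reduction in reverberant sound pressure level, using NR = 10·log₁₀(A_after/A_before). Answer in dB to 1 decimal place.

Equivalent absorption area: A_before = 457.6×0.01 + 1.9×0.88 + 457.6×0.05 + 736×0.02 + 1.5×0.27 = 44.253 m².
Treatment contributes 443·0.94 = 416.420 sabins.
A_after = 44.253 + 416.420 = 460.673 sabins.
Reduction = 10 log₁₀(A_after/A_before) = 10 log₁₀(10.4100) = 10.2 dB.

10.2 dB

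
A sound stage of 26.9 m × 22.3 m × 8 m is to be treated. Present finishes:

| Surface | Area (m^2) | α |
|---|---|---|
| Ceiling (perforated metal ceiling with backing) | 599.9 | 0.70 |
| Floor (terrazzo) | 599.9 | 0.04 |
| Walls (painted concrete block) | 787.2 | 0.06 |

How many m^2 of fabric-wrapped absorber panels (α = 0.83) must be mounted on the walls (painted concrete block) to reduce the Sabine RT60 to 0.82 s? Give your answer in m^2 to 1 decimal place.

Equivalent absorption area: A₁ = 599.9×0.70 + 599.9×0.04 + 787.2×0.06 = 491.158 m^2.
V = 4798.96 m³. Target absorption A₂ = 0.161 × 4798.96 / 0.82 = 942.235 sabins.
Absorption to add: 942.235 − 491.158 = 451.077 sabins.
Each m^2 of panel replacing the walls (painted concrete block) adds (0.83 − 0.06) = 0.77 sabins.
Panel area = 451.077 / 0.77 = 585.8 m^2.

585.8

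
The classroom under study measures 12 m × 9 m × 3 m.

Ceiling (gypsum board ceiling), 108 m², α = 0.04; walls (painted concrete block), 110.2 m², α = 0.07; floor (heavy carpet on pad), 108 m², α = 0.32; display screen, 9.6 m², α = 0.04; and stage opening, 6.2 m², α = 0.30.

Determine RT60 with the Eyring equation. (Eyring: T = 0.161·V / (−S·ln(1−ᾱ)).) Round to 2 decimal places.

Total surface area S = 108 + 110.2 + 108 + 9.6 + 6.2 = 342.0 m².
Absorption A = 108×0.04 + 110.2×0.07 + 108×0.32 + 9.6×0.04 + 6.2×0.30 = 48.838 sabins.
ᾱ = 48.838 / 342.0 = 0.1428.
Eyring denominator: −S ln(1−ᾱ) = 52.697.
V = 12 × 9 × 3 = 324 m³.
RT60 = 0.161 × 324 / 52.697 = 0.99 s.

0.99 seconds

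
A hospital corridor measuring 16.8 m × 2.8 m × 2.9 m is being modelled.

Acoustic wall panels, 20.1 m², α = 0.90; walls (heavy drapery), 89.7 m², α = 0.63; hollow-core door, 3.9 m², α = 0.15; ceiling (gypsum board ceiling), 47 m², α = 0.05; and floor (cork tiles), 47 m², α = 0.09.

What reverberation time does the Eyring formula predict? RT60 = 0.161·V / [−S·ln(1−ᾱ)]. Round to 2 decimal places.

0.21 sec

S = Σ Sᵢ = 207.7 m².
Absorption A = 20.1·0.90 + 89.7·0.63 + 3.9·0.15 + 47·0.05 + 47·0.09 = 81.766 sabins.
ᾱ = 81.766 / 207.7 = 0.3937.
−S·ln(1−ᾱ) = −207.7 × ln(1 − 0.3937) = 103.929.
V = 16.8 × 2.8 × 2.9 = 136.416 m³.
RT60 = 0.161 × 136.416 / 103.929 = 0.21 s.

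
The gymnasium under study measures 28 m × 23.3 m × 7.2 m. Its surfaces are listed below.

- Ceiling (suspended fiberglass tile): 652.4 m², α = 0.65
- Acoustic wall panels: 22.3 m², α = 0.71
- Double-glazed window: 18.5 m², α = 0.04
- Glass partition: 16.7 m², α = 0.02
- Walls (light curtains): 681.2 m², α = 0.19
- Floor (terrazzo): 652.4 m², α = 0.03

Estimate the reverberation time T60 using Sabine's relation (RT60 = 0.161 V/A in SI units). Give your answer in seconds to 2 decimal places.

Total absorption A = 652.4*0.65 + 22.3*0.71 + 18.5*0.04 + 16.7*0.02 + 681.2*0.19 + 652.4*0.03
  = 424.060 + 15.833 + 0.740 + 0.334 + 129.428 + 19.572 = 589.967 m² sabins.
Room volume: 4697.28 m³.
Sabine: RT60 = 0.161 × 4697.28 / 589.967 = 1.28 s.

1.28 s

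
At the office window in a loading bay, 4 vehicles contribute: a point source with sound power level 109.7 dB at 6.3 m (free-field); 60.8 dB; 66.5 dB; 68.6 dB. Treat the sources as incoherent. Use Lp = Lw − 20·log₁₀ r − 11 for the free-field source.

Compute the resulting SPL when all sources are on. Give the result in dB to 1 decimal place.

Source at 6.3 m: Lp = 109.7 − 20·log₁₀(6.3) − 11 = 82.7 dB.
Converting to relative power and adding: 10^(82.7/10) + 10^(60.8/10) + 10^(66.5/10) + 10^(68.6/10) = 1.991e+08.
L_total = 10·log₁₀(1.991e+08) = 83.0 dB.

83.0 dB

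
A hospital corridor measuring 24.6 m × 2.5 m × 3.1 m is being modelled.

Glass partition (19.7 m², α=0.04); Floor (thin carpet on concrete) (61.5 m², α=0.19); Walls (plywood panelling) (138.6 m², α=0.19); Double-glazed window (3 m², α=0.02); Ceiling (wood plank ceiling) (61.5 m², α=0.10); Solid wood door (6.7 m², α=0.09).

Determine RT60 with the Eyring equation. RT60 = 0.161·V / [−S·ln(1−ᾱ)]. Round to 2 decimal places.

S = Σ Sᵢ = 291.0 m².
Absorption A = 19.7·0.04 + 61.5·0.19 + 138.6·0.19 + 3·0.02 + 61.5·0.10 + 6.7·0.09 = 45.620 sabins.
ᾱ = 45.620 / 291.0 = 0.1568.
−S·ln(1−ᾱ) = −291.0 × ln(1 − 0.1568) = 49.630.
V = 24.6 × 2.5 × 3.1 = 190.65 m³.
T = 0.161·V/[−S·ln(1−ᾱ)] = 0.161·190.65/49.630 = 0.62 s.

0.62 seconds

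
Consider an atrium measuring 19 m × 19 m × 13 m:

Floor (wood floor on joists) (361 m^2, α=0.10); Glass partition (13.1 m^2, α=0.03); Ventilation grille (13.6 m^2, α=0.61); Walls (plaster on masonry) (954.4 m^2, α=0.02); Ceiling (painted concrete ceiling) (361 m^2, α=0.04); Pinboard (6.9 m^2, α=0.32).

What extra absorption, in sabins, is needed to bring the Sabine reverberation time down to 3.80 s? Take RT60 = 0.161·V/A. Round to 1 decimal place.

Equivalent absorption area: A₁ = 361×0.10 + 13.1×0.03 + 13.6×0.61 + 954.4×0.02 + 361×0.04 + 6.9×0.32 = 80.525 m^2.
Target A₂ = 0.161·4693/3.80 = 198.835 sabins (V = 4693 m³).
Additional absorption ΔA = 198.835 − 80.525 = 118.3 sabins.

118.3 sabins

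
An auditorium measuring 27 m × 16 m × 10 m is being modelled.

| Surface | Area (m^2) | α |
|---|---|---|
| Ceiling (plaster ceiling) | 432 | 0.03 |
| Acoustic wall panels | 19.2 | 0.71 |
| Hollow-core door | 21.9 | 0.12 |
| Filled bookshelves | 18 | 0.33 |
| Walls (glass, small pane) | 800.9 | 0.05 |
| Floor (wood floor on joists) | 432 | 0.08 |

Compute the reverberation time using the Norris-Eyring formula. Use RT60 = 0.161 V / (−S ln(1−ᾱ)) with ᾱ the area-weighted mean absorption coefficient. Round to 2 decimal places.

6.13 sec

S = Σ Sᵢ = 1724.0 m^2.
Σ(Sᵢαᵢ) = 432×0.03 + 19.2×0.71 + 21.9×0.12 + 18×0.33 + 800.9×0.05 + 432×0.08 = 109.765.
Mean coefficient ᾱ = A/S = 0.0637.
−S·ln(1−ᾱ) = −1724.0 × ln(1 − 0.0637) = 113.473.
V = 27 × 16 × 10 = 4320 m³.
RT60 = 0.161 × 4320 / 113.473 = 6.13 s.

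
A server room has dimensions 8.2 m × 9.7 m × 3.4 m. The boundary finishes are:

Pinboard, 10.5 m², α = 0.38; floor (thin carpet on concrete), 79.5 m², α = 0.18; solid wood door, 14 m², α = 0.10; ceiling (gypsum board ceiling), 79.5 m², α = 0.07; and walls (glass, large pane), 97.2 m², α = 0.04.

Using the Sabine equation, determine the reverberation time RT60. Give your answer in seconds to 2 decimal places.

Total absorption A = 10.5·0.38 + 79.5·0.18 + 14·0.10 + 79.5·0.07 + 97.2·0.04
  = 3.990 + 14.310 + 1.400 + 5.565 + 3.888 = 29.153 m² sabins.
Room volume: 270.436 m³.
T = 0.161 V/A = 0.161·270.436/29.153 = 1.49 s.

1.49 seconds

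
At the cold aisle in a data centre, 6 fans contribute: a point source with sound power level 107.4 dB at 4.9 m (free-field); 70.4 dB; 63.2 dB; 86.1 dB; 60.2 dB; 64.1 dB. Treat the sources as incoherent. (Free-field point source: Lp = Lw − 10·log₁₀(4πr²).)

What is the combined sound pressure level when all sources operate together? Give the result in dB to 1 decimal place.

Source at 4.9 m: Lp = 107.4 − 10·log₁₀(4π·4.9²) = 107.4 − 10·log₁₀(301.719) = 82.6 dB.
Converting to relative power and adding: 10^(82.6/10) + 10^(70.4/10) + 10^(63.2/10) + 10^(86.1/10) + 10^(60.2/10) + 10^(64.1/10) = 6.06e+08.
L_total = 10·log₁₀(6.06e+08) = 87.8 dB.

87.8 dB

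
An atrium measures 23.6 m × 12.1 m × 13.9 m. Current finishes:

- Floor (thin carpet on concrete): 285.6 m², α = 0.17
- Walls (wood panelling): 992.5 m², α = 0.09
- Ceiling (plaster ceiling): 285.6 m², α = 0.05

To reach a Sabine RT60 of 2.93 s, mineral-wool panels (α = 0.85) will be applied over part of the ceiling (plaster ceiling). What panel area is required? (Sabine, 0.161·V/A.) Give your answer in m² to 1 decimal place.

82.4

Summing Sᵢαᵢ: 48.552 + 89.325 + 14.280 → A₁ = 152.157 sabins.
Required A₂ = 0.161·3969.284/2.93 = 218.107 sabins.
ΔA needed = 218.107 − 152.157 = 65.950 sabins.
Each m² of panel replacing the ceiling (plaster ceiling) adds (0.85 − 0.05) = 0.80 sabins.
Area = ΔA/Δα = 65.950/0.80 = 82.4 m².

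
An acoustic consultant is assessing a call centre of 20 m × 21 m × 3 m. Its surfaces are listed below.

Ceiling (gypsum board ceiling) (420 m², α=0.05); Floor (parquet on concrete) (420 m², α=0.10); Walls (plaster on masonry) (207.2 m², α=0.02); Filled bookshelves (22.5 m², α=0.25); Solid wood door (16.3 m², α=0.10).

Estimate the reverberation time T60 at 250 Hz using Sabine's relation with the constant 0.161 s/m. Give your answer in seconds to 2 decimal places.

Total absorption A = 420×0.05 + 420×0.10 + 207.2×0.02 + 22.5×0.25 + 16.3×0.10
  = 21.000 + 42.000 + 4.144 + 5.625 + 1.630 = 74.399 m² sabins.
Room volume: 1260 m³.
Sabine: RT60 = 0.161 × 1260 / 74.399 = 2.73 s.

2.73 s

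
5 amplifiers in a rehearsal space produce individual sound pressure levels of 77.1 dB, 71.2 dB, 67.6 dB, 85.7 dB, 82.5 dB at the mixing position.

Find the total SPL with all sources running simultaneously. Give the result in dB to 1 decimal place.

87.9 dB

Converting to relative power and adding: 10^(77.1/10) + 10^(71.2/10) + 10^(67.6/10) + 10^(85.7/10) + 10^(82.5/10) = 6.196e+08.
Combined level = 10 log₁₀(6.196e+08) = 87.9 dB.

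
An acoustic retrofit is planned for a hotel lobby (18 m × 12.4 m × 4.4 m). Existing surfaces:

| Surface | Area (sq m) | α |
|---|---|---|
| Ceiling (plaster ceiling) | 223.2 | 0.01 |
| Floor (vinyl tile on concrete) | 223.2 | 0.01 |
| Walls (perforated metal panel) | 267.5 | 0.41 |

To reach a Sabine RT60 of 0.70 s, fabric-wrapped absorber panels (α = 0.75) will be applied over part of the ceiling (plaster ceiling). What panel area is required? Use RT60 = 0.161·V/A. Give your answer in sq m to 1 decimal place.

151.0

Summing Sᵢαᵢ: 2.232 + 2.232 + 109.675 → A₁ = 114.139 sabins.
V = 982.08 m³. Target absorption A₂ = 0.161 × 982.08 / 0.70 = 225.878 sabins.
ΔA needed = 225.878 − 114.139 = 111.739 sabins.
Net gain per sq m: Δα = 0.75 − 0.01 = 0.74.
Area = ΔA/Δα = 111.739/0.74 = 151.0 sq m.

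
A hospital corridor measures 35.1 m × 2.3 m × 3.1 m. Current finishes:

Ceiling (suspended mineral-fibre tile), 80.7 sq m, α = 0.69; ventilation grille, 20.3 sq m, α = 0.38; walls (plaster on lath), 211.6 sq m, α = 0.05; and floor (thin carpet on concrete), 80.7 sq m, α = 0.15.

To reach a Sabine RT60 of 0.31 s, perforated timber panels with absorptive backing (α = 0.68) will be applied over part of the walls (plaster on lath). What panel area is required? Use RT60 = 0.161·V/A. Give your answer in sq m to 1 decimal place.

A₁ = Σ Sᵢαᵢ = 80.7*0.69 + 20.3*0.38 + 211.6*0.05 + 80.7*0.15 = 86.082 sabins.
V = 250.263 m³. Target absorption A₂ = 0.161 × 250.263 / 0.31 = 129.975 sabins.
ΔA needed = 129.975 − 86.082 = 43.893 sabins.
Each sq m of panel replacing the walls (plaster on lath) adds (0.68 − 0.05) = 0.63 sabins.
Panel area = 43.893 / 0.63 = 69.7 sq m.

69.7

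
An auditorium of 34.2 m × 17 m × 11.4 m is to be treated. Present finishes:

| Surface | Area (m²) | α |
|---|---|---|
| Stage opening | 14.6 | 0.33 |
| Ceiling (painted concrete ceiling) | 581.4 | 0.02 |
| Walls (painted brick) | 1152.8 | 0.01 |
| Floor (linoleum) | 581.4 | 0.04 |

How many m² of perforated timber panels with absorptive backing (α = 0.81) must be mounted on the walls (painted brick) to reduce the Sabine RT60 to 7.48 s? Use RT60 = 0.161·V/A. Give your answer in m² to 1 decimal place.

114.3

A₁ = Σ Sᵢαᵢ = 14.6×0.33 + 581.4×0.02 + 1152.8×0.01 + 581.4×0.04 = 51.230 sabins.
V = 6627.96 m³. Target absorption A₂ = 0.161 × 6627.96 / 7.48 = 142.661 sabins.
ΔA needed = 142.661 − 51.230 = 91.431 sabins.
Each m² of panel replacing the walls (painted brick) adds (0.81 − 0.01) = 0.80 sabins.
Panel area = 91.431 / 0.80 = 114.3 m².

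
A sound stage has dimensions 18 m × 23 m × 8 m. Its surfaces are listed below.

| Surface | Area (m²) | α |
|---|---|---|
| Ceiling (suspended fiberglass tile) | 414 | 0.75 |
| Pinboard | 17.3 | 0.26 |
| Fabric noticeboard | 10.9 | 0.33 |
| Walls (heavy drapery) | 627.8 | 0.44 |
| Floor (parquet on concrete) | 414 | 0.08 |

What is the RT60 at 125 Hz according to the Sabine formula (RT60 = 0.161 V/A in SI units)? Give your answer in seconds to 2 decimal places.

0.85 sec

Total absorption A = 414*0.75 + 17.3*0.26 + 10.9*0.33 + 627.8*0.44 + 414*0.08
  = 310.500 + 4.498 + 3.597 + 276.232 + 33.120 = 627.947 m² sabins.
Room volume: 3312 m³.
T = 0.161 V/A = 0.161·3312/627.947 = 0.85 s.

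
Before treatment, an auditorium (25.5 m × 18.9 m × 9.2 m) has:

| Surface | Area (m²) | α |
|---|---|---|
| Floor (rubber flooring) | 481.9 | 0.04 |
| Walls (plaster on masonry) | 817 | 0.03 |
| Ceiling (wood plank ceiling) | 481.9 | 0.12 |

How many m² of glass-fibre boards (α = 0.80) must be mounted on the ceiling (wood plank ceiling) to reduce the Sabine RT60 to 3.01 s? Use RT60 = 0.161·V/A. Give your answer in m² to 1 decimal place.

Equivalent absorption area: A₁ = 481.9·0.04 + 817·0.03 + 481.9·0.12 = 101.614 m².
V = 4433.94 m³. Target absorption A₂ = 0.161 × 4433.94 / 3.01 = 237.164 sabins.
Absorption to add: 237.164 − 101.614 = 135.550 sabins.
Each m² of panel replacing the ceiling (wood plank ceiling) adds (0.80 − 0.12) = 0.68 sabins.
Panel area = 135.550 / 0.68 = 199.3 m².

199.3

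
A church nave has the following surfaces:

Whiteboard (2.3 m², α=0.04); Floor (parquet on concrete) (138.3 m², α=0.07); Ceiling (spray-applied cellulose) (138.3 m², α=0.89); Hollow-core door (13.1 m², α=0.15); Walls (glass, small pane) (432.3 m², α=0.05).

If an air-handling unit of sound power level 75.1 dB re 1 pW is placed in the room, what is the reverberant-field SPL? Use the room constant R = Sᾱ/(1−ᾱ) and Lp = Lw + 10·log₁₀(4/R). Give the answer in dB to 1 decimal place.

58.1 dB

A = 156.440 sabins; S = 724.3 m².
ᾱ = 0.2160, so room constant R = A/(1−ᾱ) = 199.541 m².
Lp = 75.1 + 10·log₁₀(4/199.541) = 75.1 + (-16.98) = 58.1 dB.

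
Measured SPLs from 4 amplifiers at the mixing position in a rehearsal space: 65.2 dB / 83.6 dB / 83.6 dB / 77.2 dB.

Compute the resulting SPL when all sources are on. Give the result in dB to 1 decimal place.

Sum in the linear (power) domain: Σ 10^(Lᵢ/10) = 10^(65.2/10) + 10^(83.6/10) + 10^(83.6/10) + 10^(77.2/10) = 5.14e+08.
Back to dB: 10·log₁₀ Σ = 87.1 dB.

87.1 dB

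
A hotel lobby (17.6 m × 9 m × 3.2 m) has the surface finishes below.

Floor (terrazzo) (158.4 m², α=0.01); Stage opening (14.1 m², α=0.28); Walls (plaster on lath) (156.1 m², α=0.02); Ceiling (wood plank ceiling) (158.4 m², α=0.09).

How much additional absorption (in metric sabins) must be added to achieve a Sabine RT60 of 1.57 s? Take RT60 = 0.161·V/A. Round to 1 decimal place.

A₁ = Σ Sᵢαᵢ = 158.4×0.01 + 14.1×0.28 + 156.1×0.02 + 158.4×0.09 = 22.910 sabins.
Target A₂ = 0.161·506.88/1.57 = 51.979 sabins (V = 506.88 m³).
ΔA = A₂ − A₁ = 51.979 − 22.910 = 29.1 sabins.

29.1 sabins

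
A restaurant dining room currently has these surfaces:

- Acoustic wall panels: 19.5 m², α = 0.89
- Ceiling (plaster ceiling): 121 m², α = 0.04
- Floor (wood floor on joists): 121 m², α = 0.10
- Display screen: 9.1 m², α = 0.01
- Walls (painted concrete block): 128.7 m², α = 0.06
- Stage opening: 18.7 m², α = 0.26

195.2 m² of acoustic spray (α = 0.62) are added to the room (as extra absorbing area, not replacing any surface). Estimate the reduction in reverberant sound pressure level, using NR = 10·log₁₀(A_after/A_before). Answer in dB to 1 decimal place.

A_before = Σ Sᵢαᵢ = 19.5×0.89 + 121×0.04 + 121×0.10 + 9.1×0.01 + 128.7×0.06 + 18.7×0.26 = 46.970 sabins.
Treatment contributes 195.2·0.62 = 121.024 sabins.
New total A_after = 167.994 sabins.
NR = 10·log₁₀(167.994/46.970) = 5.5 dB.

5.5 dB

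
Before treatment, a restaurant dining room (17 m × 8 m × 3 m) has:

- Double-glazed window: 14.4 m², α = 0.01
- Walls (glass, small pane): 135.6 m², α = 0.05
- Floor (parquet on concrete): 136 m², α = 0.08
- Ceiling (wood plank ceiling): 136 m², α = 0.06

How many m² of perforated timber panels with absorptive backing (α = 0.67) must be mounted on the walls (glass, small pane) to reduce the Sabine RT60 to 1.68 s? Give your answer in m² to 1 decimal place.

Equivalent absorption area: A₁ = 14.4×0.01 + 135.6×0.05 + 136×0.08 + 136×0.06 = 25.964 m².
Required A₂ = 0.161·408/1.68 = 39.100 sabins.
ΔA needed = 39.100 − 25.964 = 13.136 sabins.
Each m² of panel replacing the walls (glass, small pane) adds (0.67 − 0.05) = 0.62 sabins.
Panel area = 13.136 / 0.62 = 21.2 m².

21.2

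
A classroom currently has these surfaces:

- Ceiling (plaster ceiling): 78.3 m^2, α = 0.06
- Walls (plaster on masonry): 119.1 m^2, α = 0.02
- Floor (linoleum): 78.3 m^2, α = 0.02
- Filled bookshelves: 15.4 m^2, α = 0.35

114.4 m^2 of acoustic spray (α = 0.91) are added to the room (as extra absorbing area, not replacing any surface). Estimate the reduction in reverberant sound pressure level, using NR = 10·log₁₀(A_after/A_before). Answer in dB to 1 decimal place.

9.3 dB

Summing Sᵢαᵢ: 4.698 + 2.382 + 1.566 + 5.390 → A_before = 14.036 sabins.
Added absorption = 114.4 × 0.91 = 104.104 sabins.
New total A_after = 118.140 sabins.
Reduction = 10 log₁₀(A_after/A_before) = 10 log₁₀(8.4169) = 9.3 dB.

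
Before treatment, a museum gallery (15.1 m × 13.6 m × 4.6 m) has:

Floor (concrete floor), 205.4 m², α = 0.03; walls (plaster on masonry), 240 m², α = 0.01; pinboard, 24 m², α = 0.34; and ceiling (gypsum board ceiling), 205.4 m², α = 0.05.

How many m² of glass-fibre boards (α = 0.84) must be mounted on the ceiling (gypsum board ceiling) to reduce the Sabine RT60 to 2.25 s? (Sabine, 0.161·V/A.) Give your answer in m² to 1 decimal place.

Summing Sᵢαᵢ: 6.162 + 2.400 + 8.160 + 10.270 → A₁ = 26.992 sabins.
Required A₂ = 0.161·944.656/2.25 = 67.595 sabins.
Absorption to add: 67.595 − 26.992 = 40.603 sabins.
Net gain per m²: Δα = 0.84 − 0.05 = 0.79.
Panel area = 40.603 / 0.79 = 51.4 m².

51.4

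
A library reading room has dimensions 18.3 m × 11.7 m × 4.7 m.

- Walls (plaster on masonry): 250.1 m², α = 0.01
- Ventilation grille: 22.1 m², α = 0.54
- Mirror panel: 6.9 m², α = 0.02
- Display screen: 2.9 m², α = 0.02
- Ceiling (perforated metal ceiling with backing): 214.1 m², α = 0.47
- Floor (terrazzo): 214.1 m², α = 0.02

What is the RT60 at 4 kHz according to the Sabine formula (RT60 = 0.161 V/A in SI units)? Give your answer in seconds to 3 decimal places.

A = Σ Sᵢαᵢ = 250.1·0.01 + 22.1·0.54 + 6.9·0.02 + 2.9·0.02 + 214.1·0.47 + 214.1·0.02 = 119.540 sabins.
Room volume: 1006.317 m³.
RT60 = 0.161 · V / A = 0.161 × 1006.317 / 119.540 = 1.355 s.

1.355 sec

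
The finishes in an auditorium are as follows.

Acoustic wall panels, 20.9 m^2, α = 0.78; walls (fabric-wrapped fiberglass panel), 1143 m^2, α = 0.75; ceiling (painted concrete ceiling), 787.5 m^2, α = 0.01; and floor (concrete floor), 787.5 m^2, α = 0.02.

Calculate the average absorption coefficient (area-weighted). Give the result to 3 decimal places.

0.328

Total surface area S = 2738.9 m^2.
Weighted sum Σ Sα = 897.177.
ᾱ = 897.177 / 2738.9 = 0.328.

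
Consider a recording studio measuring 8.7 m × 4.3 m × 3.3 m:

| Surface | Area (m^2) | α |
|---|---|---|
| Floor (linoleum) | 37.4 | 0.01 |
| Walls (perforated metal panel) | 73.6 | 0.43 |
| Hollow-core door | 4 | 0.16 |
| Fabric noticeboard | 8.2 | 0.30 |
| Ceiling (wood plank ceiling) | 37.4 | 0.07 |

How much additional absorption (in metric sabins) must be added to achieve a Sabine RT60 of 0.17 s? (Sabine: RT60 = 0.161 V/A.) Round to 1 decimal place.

Summing Sᵢαᵢ: 0.374 + 31.648 + 0.640 + 2.460 + 2.618 → A₁ = 37.740 sabins.
For T = 0.17 s, need A₂ = 0.161·V/T = 0.161·123.453/0.17 = 116.917 sabins.
Additional absorption ΔA = 116.917 − 37.740 = 79.2 sabins.

79.2 sabins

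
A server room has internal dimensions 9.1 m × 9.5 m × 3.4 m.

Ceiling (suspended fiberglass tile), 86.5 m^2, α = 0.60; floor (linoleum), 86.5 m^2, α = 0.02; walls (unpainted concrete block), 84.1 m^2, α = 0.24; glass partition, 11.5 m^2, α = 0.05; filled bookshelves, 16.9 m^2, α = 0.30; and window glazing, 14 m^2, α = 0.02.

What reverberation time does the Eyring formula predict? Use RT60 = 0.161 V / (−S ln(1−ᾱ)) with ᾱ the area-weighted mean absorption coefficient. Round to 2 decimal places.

0.51 s

S = Σ Sᵢ = 299.5 m^2.
Absorption A = 86.5·0.60 + 86.5·0.02 + 84.1·0.24 + 11.5·0.05 + 16.9·0.30 + 14·0.02 = 79.739 sabins.
ᾱ = 79.739 / 299.5 = 0.2662.
Eyring denominator: −S ln(1−ᾱ) = 92.701.
V = 9.1 × 9.5 × 3.4 = 293.93 m³.
T = 0.161·V/[−S·ln(1−ᾱ)] = 0.161·293.93/92.701 = 0.51 s.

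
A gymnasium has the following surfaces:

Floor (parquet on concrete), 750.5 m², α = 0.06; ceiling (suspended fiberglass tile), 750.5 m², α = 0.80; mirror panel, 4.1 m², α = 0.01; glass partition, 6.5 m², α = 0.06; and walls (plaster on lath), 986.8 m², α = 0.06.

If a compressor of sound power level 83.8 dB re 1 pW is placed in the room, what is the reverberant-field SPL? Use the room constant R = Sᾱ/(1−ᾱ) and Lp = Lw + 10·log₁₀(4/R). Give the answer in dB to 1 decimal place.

59.9 dB

Σ(Sᵢαᵢ) = 750.5·0.06 + 750.5·0.80 + 4.1·0.01 + 6.5·0.06 + 986.8·0.06 = 705.069; total area S = 2498.4 m².
ᾱ = 0.2822, so room constant R = A/(1−ᾱ) = 982.264 m².
Lp = Lw + 10 log₁₀(4/R) = 83.8 -23.90 = 59.9 dB.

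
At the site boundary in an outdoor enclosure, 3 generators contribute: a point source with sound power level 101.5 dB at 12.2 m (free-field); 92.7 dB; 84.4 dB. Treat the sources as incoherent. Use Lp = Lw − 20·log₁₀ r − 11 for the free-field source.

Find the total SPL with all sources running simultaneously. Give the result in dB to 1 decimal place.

Source at 12.2 m: Lp = 101.5 − 20·log₁₀(12.2) − 11 = 68.8 dB.
Sum in the linear (power) domain: Σ 10^(Lᵢ/10) = 10^(68.8/10) + 10^(92.7/10) + 10^(84.4/10) = 2.145e+09.
Combined level = 10 log₁₀(2.145e+09) = 93.3 dB.

93.3 dB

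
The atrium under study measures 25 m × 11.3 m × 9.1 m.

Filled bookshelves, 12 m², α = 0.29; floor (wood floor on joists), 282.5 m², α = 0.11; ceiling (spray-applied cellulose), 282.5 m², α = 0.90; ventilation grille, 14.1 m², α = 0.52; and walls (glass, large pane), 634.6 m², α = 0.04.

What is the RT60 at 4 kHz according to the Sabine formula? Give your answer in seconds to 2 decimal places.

1.29 s

A = Σ Sᵢαᵢ = 12*0.29 + 282.5*0.11 + 282.5*0.90 + 14.1*0.52 + 634.6*0.04 = 321.521 sabins.
V = 25·11.3·9.1 = 2570.75 m³.
T = 0.161 V/A = 0.161·2570.75/321.521 = 1.29 s.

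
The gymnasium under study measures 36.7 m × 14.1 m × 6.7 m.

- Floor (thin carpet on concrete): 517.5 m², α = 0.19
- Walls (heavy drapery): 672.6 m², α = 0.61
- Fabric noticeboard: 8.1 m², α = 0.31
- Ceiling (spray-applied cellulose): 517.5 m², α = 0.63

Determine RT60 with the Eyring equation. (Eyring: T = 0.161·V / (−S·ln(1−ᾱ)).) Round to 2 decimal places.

Total surface area S = 517.5 + 672.6 + 8.1 + 517.5 = 1715.7 m².
Absorption A = 517.5×0.19 + 672.6×0.61 + 8.1×0.31 + 517.5×0.63 = 837.147 sabins.
ᾱ = 837.147 / 1715.7 = 0.4879.
−S·ln(1−ᾱ) = −1715.7 × ln(1 − 0.4879) = 1148.207.
V = 36.7 × 14.1 × 6.7 = 3467.049 m³.
RT60 = 0.161 × 3467.049 / 1148.207 = 0.49 s.

0.49 s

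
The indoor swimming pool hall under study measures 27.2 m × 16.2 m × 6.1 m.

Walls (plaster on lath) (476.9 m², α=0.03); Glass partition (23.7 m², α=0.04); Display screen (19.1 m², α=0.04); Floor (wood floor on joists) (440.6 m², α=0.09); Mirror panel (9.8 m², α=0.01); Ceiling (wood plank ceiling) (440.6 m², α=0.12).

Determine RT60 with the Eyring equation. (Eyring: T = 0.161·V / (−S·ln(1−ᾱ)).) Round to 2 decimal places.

3.83 sec

S = Σ Sᵢ = 1410.7 m².
Σ(Sᵢαᵢ) = 476.9·0.03 + 23.7·0.04 + 19.1·0.04 + 440.6·0.09 + 9.8·0.01 + 440.6·0.12 = 108.643.
ᾱ = 108.643 / 1410.7 = 0.0770.
−S·ln(1−ᾱ) = −1410.7 × ln(1 − 0.0770) = 113.034.
V = 27.2 × 16.2 × 6.1 = 2687.904 m³.
RT60 = 0.161 × 2687.904 / 113.034 = 3.83 s.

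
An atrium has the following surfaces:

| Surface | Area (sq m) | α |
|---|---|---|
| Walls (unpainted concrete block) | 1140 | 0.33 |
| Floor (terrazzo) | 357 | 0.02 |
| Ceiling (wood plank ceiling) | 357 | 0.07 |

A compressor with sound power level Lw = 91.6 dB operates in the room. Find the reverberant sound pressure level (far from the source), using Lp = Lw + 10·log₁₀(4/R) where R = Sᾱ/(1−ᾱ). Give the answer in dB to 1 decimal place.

70.4 dB

Σ(Sᵢαᵢ) = 1140·0.33 + 357·0.02 + 357·0.07 = 408.330; total area S = 1854.0 sq m.
ᾱ = 408.330/1854.0 = 0.2202; R = Sᾱ/(1−ᾱ) = 408.330/(1−0.2202) = 523.634 sq m.
Lp = Lw + 10 log₁₀(4/R) = 91.6 -21.17 = 70.4 dB.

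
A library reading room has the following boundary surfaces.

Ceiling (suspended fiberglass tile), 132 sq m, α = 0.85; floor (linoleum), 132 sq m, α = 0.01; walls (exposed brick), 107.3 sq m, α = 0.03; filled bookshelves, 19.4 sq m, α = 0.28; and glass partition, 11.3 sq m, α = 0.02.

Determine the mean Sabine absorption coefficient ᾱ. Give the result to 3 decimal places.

Total surface area S = 402.0 sq m.
Σ(Sᵢαᵢ) = 132·0.85 + 132·0.01 + 107.3·0.03 + 19.4·0.28 + 11.3·0.02 = 122.397.
ᾱ = A/S = 0.304.

0.304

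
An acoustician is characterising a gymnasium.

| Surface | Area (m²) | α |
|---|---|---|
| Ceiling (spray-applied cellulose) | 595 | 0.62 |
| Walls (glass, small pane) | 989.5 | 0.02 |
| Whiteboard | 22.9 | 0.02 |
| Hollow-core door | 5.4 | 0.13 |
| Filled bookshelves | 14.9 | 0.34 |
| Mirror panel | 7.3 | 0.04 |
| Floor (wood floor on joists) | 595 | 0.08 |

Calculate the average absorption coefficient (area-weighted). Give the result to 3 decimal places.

0.199

S = Σ Sᵢ = 595 + 989.5 + 22.9 + 5.4 + 14.9 + 7.3 + 595 = 2230.0 m².
Σ(Sᵢαᵢ) = 595*0.62 + 989.5*0.02 + 22.9*0.02 + 5.4*0.13 + 14.9*0.34 + 7.3*0.04 + 595*0.08 = 442.808.
ᾱ = 442.808 / 2230.0 = 0.199.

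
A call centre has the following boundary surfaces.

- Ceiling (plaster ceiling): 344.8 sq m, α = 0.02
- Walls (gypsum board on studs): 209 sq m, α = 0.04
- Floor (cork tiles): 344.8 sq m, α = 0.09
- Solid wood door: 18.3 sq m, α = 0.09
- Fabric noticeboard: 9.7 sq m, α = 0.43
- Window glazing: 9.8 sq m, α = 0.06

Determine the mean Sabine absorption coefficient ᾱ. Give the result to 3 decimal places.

S = Σ Sᵢ = 344.8 + 209 + 344.8 + 18.3 + 9.7 + 9.8 = 936.4 sq m.
Weighted sum Σ Sα = 52.694.
ᾱ = A/S = 0.056.

0.056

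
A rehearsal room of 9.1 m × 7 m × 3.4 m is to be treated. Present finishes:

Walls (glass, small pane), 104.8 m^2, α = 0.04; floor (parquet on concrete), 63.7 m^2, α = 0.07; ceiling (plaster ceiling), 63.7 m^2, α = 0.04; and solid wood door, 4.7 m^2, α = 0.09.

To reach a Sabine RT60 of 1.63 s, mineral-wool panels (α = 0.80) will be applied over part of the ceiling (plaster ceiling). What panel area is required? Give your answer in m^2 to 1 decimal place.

Equivalent absorption area: A₁ = 104.8*0.04 + 63.7*0.07 + 63.7*0.04 + 4.7*0.09 = 11.622 m^2.
V = 216.58 m³. Target absorption A₂ = 0.161 × 216.58 / 1.63 = 21.392 sabins.
ΔA needed = 21.392 − 11.622 = 9.770 sabins.
Net gain per m^2: Δα = 0.80 − 0.04 = 0.76.
Area = ΔA/Δα = 9.770/0.76 = 12.9 m^2.

12.9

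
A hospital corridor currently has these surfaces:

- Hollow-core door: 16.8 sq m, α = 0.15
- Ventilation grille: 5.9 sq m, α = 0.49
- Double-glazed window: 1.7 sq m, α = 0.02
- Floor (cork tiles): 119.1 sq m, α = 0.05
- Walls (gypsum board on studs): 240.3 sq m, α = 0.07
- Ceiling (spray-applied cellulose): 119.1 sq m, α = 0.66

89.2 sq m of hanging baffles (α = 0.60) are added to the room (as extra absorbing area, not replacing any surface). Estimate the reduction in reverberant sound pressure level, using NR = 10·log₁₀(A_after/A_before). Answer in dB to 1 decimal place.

Summing Sᵢαᵢ: 2.520 + 2.891 + 0.034 + 5.955 + 16.821 + 78.606 → A_before = 106.827 sabins.
Treatment contributes 89.2·0.60 = 53.520 sabins.
A_after = 106.827 + 53.520 = 160.347 sabins.
Reduction = 10 log₁₀(A_after/A_before) = 10 log₁₀(1.5010) = 1.8 dB.

1.8 dB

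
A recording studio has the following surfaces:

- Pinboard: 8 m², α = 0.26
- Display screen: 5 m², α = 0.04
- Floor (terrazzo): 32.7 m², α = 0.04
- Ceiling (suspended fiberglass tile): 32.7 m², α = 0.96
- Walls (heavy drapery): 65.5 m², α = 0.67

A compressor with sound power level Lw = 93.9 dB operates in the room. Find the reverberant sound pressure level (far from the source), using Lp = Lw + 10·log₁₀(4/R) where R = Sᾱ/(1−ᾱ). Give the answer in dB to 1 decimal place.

Σ(Sᵢαᵢ) = 8·0.26 + 5·0.04 + 32.7·0.04 + 32.7·0.96 + 65.5·0.67 = 78.865; total area S = 143.9 m².
ᾱ = 78.865/143.9 = 0.5481; R = Sᾱ/(1−ᾱ) = 78.865/(1−0.5481) = 174.519 m².
Lp = Lw + 10 log₁₀(4/R) = 93.9 -16.40 = 77.5 dB.

77.5 dB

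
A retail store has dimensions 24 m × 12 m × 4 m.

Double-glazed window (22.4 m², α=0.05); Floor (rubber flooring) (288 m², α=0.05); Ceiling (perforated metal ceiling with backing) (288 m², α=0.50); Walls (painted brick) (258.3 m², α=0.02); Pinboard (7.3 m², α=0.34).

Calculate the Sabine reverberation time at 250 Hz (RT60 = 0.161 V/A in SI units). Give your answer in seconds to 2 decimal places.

1.11 sec

Total absorption A = 22.4·0.05 + 288·0.05 + 288·0.50 + 258.3·0.02 + 7.3·0.34
  = 1.120 + 14.400 + 144.000 + 5.166 + 2.482 = 167.168 m² sabins.
Room volume: 1152 m³.
RT60 = 0.161 · V / A = 0.161 × 1152 / 167.168 = 1.11 s.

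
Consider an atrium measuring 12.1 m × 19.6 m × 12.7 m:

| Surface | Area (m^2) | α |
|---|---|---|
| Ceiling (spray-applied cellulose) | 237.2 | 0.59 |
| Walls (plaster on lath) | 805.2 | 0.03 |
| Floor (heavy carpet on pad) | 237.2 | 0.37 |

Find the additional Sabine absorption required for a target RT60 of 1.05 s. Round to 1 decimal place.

Total absorption A₁ = 237.2*0.59 + 805.2*0.03 + 237.2*0.37
  = 139.948 + 24.156 + 87.764 = 251.868 m^2 sabins.
Target A₂ = 0.161·3011.932/1.05 = 461.830 sabins (V = 3011.932 m³).
Additional absorption ΔA = 461.830 − 251.868 = 210.0 sabins.

210.0 sabins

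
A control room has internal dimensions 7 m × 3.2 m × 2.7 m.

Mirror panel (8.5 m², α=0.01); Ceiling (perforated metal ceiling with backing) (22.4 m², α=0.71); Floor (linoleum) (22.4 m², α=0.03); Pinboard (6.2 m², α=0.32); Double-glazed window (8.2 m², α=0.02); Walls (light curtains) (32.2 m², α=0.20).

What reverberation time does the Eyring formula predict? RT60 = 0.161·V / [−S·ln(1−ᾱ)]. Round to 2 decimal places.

Total surface area S = 8.5 + 22.4 + 22.4 + 6.2 + 8.2 + 32.2 = 99.9 m².
Σ(Sᵢαᵢ) = 8.5·0.01 + 22.4·0.71 + 22.4·0.03 + 6.2·0.32 + 8.2·0.02 + 32.2·0.20 = 25.249.
ᾱ = 25.249 / 99.9 = 0.2527.
−S·ln(1−ᾱ) = −99.9 × ln(1 − 0.2527) = 29.100.
V = 7 × 3.2 × 2.7 = 60.48 m³.
RT60 = 0.161 × 60.48 / 29.100 = 0.33 s.

0.33 sec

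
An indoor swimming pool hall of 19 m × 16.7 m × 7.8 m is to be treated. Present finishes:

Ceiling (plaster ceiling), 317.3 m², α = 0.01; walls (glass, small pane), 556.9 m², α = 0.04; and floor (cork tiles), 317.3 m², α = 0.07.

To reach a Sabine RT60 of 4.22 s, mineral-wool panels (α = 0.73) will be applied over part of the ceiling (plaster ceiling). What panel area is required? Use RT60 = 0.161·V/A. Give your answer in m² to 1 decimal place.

64.9

A₁ = Σ Sᵢαᵢ = 317.3*0.01 + 556.9*0.04 + 317.3*0.07 = 47.660 sabins.
V = 2474.94 m³. Target absorption A₂ = 0.161 × 2474.94 / 4.22 = 94.423 sabins.
ΔA needed = 94.423 − 47.660 = 46.763 sabins.
Net gain per m²: Δα = 0.73 − 0.01 = 0.72.
Area = ΔA/Δα = 46.763/0.72 = 64.9 m².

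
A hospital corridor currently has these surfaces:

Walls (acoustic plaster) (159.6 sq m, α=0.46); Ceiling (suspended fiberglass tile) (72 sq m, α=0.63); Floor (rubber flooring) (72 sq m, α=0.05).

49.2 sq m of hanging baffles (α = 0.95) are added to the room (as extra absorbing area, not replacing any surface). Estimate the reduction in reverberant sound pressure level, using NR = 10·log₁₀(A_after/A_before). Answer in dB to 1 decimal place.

A_before = Σ Sᵢαᵢ = 159.6*0.46 + 72*0.63 + 72*0.05 = 122.376 sabins.
Added absorption = 49.2 × 0.95 = 46.740 sabins.
New total A_after = 169.116 sabins.
Reduction = 10 log₁₀(A_after/A_before) = 10 log₁₀(1.3819) = 1.4 dB.

1.4 dB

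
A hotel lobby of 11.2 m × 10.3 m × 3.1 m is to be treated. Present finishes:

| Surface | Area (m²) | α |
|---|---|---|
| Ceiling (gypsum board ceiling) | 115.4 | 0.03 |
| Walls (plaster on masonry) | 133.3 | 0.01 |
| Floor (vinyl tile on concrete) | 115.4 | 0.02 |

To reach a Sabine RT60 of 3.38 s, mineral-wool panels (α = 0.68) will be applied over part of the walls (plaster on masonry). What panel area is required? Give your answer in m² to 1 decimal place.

Summing Sᵢαᵢ: 3.462 + 1.333 + 2.308 → A₁ = 7.103 sabins.
Required A₂ = 0.161·357.616/3.38 = 17.034 sabins.
Absorption to add: 17.034 − 7.103 = 9.931 sabins.
Net gain per m²: Δα = 0.68 − 0.01 = 0.67.
Panel area = 9.931 / 0.67 = 14.8 m².

14.8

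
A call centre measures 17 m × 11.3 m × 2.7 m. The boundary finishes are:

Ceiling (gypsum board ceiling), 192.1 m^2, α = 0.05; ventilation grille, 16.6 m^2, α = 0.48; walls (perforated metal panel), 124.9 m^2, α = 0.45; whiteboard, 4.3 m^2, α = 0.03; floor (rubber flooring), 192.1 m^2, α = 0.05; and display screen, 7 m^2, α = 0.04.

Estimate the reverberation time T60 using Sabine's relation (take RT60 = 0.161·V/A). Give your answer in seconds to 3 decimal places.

0.997 sec

Equivalent absorption area: A = 192.1·0.05 + 16.6·0.48 + 124.9·0.45 + 4.3·0.03 + 192.1·0.05 + 7·0.04 = 83.792 m^2.
Volume V = 17 × 11.3 × 2.7 = 518.67 m³.
T = 0.161 V/A = 0.161·518.67/83.792 = 0.997 s.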